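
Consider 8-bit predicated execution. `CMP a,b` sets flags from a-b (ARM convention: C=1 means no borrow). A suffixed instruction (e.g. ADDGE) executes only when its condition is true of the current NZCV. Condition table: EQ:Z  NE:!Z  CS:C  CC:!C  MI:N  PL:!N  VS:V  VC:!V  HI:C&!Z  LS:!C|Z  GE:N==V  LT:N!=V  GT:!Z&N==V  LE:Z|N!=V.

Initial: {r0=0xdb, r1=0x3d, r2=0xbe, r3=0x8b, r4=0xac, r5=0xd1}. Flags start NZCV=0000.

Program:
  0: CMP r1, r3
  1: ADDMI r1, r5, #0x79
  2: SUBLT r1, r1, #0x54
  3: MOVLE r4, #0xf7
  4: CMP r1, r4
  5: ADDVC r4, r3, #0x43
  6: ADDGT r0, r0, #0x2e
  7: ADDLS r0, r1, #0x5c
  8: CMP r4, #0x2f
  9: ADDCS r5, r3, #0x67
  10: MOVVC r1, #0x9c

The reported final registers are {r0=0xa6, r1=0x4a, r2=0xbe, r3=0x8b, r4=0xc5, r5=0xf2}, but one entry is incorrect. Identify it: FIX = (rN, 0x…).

[0] flags=1001 → (cmp)
[1] flags=1001 MI?T → r1=0x4a
[2] flags=1001 LT?F → skip
[3] flags=1001 LE?F → skip
[4] flags=1001 → (cmp)
[5] flags=1001 VC?F → skip
[6] flags=1001 GT?T → r0=0x09
[7] flags=1001 LS?T → r0=0xa6
[8] flags=0011 → (cmp)
[9] flags=0011 CS?T → r5=0xf2
[10] flags=0011 VC?F → skip

FIX = (r4, 0xac)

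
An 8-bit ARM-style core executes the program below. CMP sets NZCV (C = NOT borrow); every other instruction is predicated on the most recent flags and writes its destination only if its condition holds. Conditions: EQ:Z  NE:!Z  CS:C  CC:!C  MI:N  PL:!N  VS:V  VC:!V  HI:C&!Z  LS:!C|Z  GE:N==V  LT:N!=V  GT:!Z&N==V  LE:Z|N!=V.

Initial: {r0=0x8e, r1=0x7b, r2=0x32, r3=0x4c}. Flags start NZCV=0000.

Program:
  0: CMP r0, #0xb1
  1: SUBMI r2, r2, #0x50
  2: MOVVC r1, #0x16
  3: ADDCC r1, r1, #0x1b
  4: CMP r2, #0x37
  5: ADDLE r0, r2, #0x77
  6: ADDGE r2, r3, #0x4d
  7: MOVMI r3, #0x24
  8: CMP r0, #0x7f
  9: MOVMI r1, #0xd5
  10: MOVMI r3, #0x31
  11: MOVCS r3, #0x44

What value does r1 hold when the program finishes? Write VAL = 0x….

0: ✓ CMP  NZCV=1000
1: ✓ SUBMI  r2←0xe2
2: ✓ MOVVC  r1←0x16
3: ✓ ADDCC  r1←0x31
4: ✓ CMP  NZCV=1010
5: ✓ ADDLE  r0←0x59
6: · ADDGE
7: ✓ MOVMI  r3←0x24
8: ✓ CMP  NZCV=1000
9: ✓ MOVMI  r1←0xd5
10: ✓ MOVMI  r3←0x31
11: · MOVCS

VAL = 0xd5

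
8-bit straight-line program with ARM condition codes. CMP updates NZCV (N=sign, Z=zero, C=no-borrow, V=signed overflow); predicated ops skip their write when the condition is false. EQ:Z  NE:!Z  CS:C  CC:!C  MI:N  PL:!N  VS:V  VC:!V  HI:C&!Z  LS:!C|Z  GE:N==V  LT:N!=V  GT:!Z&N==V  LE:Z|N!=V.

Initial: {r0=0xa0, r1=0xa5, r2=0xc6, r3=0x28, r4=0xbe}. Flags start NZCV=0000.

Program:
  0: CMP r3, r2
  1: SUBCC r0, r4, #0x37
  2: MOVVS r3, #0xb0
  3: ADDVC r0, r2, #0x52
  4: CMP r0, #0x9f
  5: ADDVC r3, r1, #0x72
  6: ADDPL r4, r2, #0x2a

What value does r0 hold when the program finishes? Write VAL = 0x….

VAL = 0x18

0: ✓ CMP  NZCV=0000
1: ✓ SUBCC  r0←0x87
2: · MOVVS
3: ✓ ADDVC  r0←0x18
4: ✓ CMP  NZCV=0000
5: ✓ ADDVC  r3←0x17
6: ✓ ADDPL  r4←0xf0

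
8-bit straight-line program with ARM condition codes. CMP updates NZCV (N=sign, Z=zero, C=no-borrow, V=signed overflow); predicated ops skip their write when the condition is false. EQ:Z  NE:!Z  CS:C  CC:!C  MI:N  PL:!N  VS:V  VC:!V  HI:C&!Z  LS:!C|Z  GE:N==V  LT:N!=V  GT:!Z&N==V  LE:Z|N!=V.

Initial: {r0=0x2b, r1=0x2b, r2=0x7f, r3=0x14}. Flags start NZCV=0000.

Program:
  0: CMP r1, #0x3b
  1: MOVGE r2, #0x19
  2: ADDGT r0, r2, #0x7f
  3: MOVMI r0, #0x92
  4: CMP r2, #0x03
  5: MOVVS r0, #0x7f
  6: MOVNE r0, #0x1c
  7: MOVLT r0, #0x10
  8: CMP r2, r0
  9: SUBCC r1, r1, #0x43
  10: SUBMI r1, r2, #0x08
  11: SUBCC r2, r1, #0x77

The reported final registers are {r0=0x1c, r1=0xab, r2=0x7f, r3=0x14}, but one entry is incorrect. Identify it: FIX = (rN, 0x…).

FIX = (r1, 0x2b)

[0] flags=1000 → (cmp)
[1] flags=1000 GE?F → skip
[2] flags=1000 GT?F → skip
[3] flags=1000 MI?T → r0=0x92
[4] flags=0010 → (cmp)
[5] flags=0010 VS?F → skip
[6] flags=0010 NE?T → r0=0x1c
[7] flags=0010 LT?F → skip
[8] flags=0010 → (cmp)
[9] flags=0010 CC?F → skip
[10] flags=0010 MI?F → skip
[11] flags=0010 CC?F → skip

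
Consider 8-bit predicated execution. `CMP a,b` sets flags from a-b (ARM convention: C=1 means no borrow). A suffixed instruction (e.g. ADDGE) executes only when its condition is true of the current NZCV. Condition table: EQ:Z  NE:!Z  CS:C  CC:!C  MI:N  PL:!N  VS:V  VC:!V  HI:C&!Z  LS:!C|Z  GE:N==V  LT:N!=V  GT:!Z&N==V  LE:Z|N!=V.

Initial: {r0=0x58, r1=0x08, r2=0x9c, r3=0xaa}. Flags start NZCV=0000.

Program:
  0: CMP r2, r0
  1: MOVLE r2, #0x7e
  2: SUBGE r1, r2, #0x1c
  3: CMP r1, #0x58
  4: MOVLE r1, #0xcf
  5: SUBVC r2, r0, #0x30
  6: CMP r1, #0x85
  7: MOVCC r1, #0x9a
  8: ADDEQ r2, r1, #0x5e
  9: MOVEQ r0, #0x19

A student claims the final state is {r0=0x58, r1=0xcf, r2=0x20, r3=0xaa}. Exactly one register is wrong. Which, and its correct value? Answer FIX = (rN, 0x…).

0: ✓ CMP  NZCV=0011
1: ✓ MOVLE  r2←0x7e
2: · SUBGE
3: ✓ CMP  NZCV=1000
4: ✓ MOVLE  r1←0xcf
5: ✓ SUBVC  r2←0x28
6: ✓ CMP  NZCV=0010
7: · MOVCC
8: · ADDEQ
9: · MOVEQ

FIX = (r2, 0x28)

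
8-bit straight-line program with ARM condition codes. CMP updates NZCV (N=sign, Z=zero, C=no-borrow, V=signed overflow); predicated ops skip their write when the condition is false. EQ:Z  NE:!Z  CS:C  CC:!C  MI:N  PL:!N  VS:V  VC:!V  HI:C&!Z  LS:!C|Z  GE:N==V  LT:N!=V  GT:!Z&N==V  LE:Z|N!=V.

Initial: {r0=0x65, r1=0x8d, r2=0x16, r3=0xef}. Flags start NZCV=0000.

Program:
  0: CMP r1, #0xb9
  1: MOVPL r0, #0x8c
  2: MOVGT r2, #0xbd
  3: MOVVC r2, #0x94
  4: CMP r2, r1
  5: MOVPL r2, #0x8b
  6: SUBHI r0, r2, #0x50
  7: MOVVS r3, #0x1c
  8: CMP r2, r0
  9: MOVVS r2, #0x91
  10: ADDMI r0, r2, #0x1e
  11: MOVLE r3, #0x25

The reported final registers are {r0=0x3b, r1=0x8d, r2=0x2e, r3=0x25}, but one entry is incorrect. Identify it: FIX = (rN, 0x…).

FIX = (r2, 0x91)

0: ✓ CMP  NZCV=1000
1: · MOVPL
2: · MOVGT
3: ✓ MOVVC  r2←0x94
4: ✓ CMP  NZCV=0010
5: ✓ MOVPL  r2←0x8b
6: ✓ SUBHI  r0←0x3b
7: · MOVVS
8: ✓ CMP  NZCV=0011
9: ✓ MOVVS  r2←0x91
10: · ADDMI
11: ✓ MOVLE  r3←0x25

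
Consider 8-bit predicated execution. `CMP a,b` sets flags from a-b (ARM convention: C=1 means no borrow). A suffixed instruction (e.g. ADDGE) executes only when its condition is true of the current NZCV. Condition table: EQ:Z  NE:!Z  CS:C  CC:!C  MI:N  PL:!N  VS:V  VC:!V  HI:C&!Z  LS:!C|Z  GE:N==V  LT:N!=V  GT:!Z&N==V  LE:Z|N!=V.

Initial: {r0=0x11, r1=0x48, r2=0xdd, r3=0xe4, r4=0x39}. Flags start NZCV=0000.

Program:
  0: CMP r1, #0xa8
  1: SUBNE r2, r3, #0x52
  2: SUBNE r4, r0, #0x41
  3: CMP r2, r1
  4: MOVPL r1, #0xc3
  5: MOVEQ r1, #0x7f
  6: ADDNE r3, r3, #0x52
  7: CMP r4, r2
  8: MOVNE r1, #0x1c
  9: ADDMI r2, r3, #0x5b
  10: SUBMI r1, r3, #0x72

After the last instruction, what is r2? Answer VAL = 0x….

VAL = 0x92

0: ✓ CMP  NZCV=1001
1: ✓ SUBNE  r2←0x92
2: ✓ SUBNE  r4←0xd0
3: ✓ CMP  NZCV=0011
4: ✓ MOVPL  r1←0xc3
5: · MOVEQ
6: ✓ ADDNE  r3←0x36
7: ✓ CMP  NZCV=0010
8: ✓ MOVNE  r1←0x1c
9: · ADDMI
10: · SUBMI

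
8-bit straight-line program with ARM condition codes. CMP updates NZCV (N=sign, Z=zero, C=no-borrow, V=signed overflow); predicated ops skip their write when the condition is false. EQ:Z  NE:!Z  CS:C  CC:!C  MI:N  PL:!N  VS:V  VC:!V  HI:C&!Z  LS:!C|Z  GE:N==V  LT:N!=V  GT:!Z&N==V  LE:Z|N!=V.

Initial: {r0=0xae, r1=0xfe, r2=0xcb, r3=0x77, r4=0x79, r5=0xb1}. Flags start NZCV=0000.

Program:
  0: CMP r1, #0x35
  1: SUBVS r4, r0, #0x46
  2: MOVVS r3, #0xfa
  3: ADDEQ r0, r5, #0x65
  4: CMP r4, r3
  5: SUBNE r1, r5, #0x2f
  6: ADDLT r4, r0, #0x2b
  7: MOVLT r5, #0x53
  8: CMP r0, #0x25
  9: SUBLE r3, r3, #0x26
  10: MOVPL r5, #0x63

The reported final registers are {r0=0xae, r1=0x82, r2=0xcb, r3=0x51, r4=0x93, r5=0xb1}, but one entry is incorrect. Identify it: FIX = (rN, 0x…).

FIX = (r4, 0x79)

[0] flags=1010 → (cmp)
[1] flags=1010 VS?F → skip
[2] flags=1010 VS?F → skip
[3] flags=1010 EQ?F → skip
[4] flags=0010 → (cmp)
[5] flags=0010 NE?T → r1=0x82
[6] flags=0010 LT?F → skip
[7] flags=0010 LT?F → skip
[8] flags=1010 → (cmp)
[9] flags=1010 LE?T → r3=0x51
[10] flags=1010 PL?F → skip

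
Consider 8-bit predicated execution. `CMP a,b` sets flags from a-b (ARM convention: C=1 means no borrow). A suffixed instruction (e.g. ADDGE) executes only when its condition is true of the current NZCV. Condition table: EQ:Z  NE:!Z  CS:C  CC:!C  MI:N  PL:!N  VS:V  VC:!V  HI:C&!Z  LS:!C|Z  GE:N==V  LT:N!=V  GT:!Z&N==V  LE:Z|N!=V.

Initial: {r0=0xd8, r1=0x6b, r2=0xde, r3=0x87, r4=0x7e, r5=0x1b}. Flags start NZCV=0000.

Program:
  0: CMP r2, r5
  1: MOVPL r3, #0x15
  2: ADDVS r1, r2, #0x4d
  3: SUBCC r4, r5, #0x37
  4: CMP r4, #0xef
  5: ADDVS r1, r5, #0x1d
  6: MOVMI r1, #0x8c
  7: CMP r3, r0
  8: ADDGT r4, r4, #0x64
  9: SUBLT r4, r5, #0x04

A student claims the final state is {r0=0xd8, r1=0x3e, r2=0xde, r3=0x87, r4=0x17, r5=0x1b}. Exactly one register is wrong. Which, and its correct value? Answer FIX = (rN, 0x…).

[0] flags=1010 → (cmp)
[1] flags=1010 PL?F → skip
[2] flags=1010 VS?F → skip
[3] flags=1010 CC?F → skip
[4] flags=1001 → (cmp)
[5] flags=1001 VS?T → r1=0x38
[6] flags=1001 MI?T → r1=0x8c
[7] flags=1000 → (cmp)
[8] flags=1000 GT?F → skip
[9] flags=1000 LT?T → r4=0x17

FIX = (r1, 0x8c)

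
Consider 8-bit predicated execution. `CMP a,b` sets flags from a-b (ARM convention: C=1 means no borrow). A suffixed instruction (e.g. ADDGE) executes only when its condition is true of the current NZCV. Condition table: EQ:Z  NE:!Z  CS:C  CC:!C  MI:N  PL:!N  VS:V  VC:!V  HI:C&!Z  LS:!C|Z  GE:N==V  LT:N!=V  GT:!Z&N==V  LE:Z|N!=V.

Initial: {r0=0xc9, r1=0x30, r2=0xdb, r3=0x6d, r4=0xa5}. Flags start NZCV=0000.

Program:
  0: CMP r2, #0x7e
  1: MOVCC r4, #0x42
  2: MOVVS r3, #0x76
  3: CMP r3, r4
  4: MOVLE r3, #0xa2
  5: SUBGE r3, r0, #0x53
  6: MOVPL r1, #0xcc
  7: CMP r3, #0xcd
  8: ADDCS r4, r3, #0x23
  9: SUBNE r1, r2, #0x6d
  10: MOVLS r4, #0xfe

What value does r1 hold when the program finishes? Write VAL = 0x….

VAL = 0x6e

[0] flags=0011 → (cmp)
[1] flags=0011 CC?F → skip
[2] flags=0011 VS?T → r3=0x76
[3] flags=1001 → (cmp)
[4] flags=1001 LE?F → skip
[5] flags=1001 GE?T → r3=0x76
[6] flags=1001 PL?F → skip
[7] flags=1001 → (cmp)
[8] flags=1001 CS?F → skip
[9] flags=1001 NE?T → r1=0x6e
[10] flags=1001 LS?T → r4=0xfe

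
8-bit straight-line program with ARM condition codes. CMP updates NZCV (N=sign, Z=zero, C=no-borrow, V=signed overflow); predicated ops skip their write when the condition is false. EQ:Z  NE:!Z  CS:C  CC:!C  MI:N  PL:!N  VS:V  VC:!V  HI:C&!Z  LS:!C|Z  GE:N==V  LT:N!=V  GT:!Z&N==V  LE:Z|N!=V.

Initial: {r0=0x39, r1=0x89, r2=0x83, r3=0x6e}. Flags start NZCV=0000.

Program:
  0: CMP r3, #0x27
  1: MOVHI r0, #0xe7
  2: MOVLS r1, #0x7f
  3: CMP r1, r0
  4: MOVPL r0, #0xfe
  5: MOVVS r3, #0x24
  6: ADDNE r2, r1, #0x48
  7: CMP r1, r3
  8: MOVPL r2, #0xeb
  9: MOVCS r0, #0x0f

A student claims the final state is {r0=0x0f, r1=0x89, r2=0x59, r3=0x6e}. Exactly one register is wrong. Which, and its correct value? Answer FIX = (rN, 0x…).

FIX = (r2, 0xeb)

0: ✓ CMP  NZCV=0010
1: ✓ MOVHI  r0←0xe7
2: · MOVLS
3: ✓ CMP  NZCV=1000
4: · MOVPL
5: · MOVVS
6: ✓ ADDNE  r2←0xd1
7: ✓ CMP  NZCV=0011
8: ✓ MOVPL  r2←0xeb
9: ✓ MOVCS  r0←0x0f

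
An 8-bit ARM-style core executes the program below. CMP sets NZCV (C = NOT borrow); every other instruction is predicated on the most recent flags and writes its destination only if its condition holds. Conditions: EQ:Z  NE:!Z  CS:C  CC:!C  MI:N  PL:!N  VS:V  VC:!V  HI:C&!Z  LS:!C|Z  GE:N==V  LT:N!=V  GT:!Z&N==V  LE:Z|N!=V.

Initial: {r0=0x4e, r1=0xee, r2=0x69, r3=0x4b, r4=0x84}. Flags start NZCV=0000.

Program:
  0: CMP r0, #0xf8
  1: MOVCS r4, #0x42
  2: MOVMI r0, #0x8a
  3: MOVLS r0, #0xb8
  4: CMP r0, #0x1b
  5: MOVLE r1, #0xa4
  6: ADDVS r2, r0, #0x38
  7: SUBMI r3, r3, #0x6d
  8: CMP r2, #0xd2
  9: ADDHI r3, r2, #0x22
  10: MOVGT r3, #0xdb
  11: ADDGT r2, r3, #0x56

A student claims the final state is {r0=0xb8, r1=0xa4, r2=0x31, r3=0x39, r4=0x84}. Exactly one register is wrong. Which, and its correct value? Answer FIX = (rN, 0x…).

FIX = (r3, 0xdb)

[0] flags=0000 → (cmp)
[1] flags=0000 CS?F → skip
[2] flags=0000 MI?F → skip
[3] flags=0000 LS?T → r0=0xb8
[4] flags=1010 → (cmp)
[5] flags=1010 LE?T → r1=0xa4
[6] flags=1010 VS?F → skip
[7] flags=1010 MI?T → r3=0xde
[8] flags=1001 → (cmp)
[9] flags=1001 HI?F → skip
[10] flags=1001 GT?T → r3=0xdb
[11] flags=1001 GT?T → r2=0x31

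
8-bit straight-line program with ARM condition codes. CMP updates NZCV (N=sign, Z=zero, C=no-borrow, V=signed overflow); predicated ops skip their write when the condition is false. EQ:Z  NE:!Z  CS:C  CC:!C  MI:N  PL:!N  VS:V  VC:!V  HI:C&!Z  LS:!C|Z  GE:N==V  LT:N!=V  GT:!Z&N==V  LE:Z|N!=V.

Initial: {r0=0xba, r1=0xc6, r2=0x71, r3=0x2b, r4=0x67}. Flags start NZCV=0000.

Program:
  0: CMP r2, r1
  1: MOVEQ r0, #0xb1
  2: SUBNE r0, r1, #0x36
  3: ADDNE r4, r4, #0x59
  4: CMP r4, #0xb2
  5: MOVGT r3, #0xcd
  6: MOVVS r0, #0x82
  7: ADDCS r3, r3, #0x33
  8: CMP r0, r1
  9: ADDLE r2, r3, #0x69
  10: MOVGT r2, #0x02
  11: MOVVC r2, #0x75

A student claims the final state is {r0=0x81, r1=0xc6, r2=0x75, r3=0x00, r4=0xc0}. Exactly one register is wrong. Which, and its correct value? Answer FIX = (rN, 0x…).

FIX = (r0, 0x90)

[0] flags=1001 → (cmp)
[1] flags=1001 EQ?F → skip
[2] flags=1001 NE?T → r0=0x90
[3] flags=1001 NE?T → r4=0xc0
[4] flags=0010 → (cmp)
[5] flags=0010 GT?T → r3=0xcd
[6] flags=0010 VS?F → skip
[7] flags=0010 CS?T → r3=0x00
[8] flags=1000 → (cmp)
[9] flags=1000 LE?T → r2=0x69
[10] flags=1000 GT?F → skip
[11] flags=1000 VC?T → r2=0x75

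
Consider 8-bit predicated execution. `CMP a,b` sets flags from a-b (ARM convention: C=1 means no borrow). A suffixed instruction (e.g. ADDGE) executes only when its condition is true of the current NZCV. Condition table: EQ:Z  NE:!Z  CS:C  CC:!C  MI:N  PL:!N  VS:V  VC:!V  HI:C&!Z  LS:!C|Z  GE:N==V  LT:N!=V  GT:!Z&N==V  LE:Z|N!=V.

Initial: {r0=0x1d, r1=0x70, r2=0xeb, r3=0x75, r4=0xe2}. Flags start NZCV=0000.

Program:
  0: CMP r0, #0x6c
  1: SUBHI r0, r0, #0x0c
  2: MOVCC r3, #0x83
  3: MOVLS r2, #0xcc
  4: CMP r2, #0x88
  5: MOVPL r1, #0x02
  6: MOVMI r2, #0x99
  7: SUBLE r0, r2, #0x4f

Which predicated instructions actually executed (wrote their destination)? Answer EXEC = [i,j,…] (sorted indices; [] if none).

EXEC = [2,3,5]

0: ✓ CMP  NZCV=1000
1: · SUBHI
2: ✓ MOVCC  r3←0x83
3: ✓ MOVLS  r2←0xcc
4: ✓ CMP  NZCV=0010
5: ✓ MOVPL  r1←0x02
6: · MOVMI
7: · SUBLE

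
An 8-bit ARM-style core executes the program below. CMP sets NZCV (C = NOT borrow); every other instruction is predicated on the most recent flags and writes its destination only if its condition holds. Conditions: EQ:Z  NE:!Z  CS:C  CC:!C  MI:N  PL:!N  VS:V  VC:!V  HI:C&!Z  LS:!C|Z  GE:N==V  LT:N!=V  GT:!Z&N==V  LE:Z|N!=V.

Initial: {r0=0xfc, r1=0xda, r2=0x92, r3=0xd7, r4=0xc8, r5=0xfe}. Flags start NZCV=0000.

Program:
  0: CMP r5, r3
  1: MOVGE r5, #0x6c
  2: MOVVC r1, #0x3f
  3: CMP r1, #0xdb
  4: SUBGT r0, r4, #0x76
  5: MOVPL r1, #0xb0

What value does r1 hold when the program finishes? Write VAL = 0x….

[0] flags=0010 → (cmp)
[1] flags=0010 GE?T → r5=0x6c
[2] flags=0010 VC?T → r1=0x3f
[3] flags=0000 → (cmp)
[4] flags=0000 GT?T → r0=0x52
[5] flags=0000 PL?T → r1=0xb0

VAL = 0xb0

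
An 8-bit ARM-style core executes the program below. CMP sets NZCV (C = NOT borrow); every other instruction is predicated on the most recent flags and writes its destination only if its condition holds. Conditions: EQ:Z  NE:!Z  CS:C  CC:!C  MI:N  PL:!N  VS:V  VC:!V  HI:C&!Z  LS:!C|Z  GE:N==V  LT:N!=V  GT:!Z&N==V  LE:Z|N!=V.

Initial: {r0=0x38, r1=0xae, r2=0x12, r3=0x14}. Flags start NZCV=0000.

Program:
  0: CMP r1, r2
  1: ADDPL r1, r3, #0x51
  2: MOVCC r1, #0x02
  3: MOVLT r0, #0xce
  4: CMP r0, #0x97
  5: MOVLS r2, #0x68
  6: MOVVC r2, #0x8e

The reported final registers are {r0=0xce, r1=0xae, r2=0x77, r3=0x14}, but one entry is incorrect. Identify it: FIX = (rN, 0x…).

[0] flags=1010 → (cmp)
[1] flags=1010 PL?F → skip
[2] flags=1010 CC?F → skip
[3] flags=1010 LT?T → r0=0xce
[4] flags=0010 → (cmp)
[5] flags=0010 LS?F → skip
[6] flags=0010 VC?T → r2=0x8e

FIX = (r2, 0x8e)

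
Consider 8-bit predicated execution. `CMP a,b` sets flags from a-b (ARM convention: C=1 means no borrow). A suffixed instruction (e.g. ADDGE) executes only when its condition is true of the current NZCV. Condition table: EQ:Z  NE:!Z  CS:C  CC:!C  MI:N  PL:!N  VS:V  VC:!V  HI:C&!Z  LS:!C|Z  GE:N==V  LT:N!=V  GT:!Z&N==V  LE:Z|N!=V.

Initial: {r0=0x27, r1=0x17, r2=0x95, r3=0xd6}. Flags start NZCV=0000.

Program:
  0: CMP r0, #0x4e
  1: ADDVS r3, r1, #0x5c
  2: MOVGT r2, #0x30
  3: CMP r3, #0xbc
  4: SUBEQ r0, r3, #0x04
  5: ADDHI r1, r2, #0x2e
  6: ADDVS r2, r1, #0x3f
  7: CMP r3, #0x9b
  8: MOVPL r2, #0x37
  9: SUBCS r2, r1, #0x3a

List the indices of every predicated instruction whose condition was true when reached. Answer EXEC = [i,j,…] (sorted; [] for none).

0: ✓ CMP  NZCV=1000
1: · ADDVS
2: · MOVGT
3: ✓ CMP  NZCV=0010
4: · SUBEQ
5: ✓ ADDHI  r1←0xc3
6: · ADDVS
7: ✓ CMP  NZCV=0010
8: ✓ MOVPL  r2←0x37
9: ✓ SUBCS  r2←0x89

EXEC = [5,8,9]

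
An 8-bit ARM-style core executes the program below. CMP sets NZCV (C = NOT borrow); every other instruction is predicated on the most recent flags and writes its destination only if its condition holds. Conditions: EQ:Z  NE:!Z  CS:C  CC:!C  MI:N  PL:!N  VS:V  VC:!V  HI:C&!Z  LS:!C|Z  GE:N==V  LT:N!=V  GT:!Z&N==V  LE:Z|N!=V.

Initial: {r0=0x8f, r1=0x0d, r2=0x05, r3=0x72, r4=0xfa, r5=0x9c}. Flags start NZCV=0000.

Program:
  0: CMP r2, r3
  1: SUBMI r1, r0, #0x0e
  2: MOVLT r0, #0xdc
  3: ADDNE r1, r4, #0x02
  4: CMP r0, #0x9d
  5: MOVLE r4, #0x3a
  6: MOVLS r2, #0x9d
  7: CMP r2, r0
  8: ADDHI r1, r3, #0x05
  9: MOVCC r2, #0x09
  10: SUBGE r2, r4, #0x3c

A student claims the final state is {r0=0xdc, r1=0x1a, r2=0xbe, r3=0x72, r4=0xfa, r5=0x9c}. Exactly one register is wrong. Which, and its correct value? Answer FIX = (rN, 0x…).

0: ✓ CMP  NZCV=1000
1: ✓ SUBMI  r1←0x81
2: ✓ MOVLT  r0←0xdc
3: ✓ ADDNE  r1←0xfc
4: ✓ CMP  NZCV=0010
5: · MOVLE
6: · MOVLS
7: ✓ CMP  NZCV=0000
8: · ADDHI
9: ✓ MOVCC  r2←0x09
10: ✓ SUBGE  r2←0xbe

FIX = (r1, 0xfc)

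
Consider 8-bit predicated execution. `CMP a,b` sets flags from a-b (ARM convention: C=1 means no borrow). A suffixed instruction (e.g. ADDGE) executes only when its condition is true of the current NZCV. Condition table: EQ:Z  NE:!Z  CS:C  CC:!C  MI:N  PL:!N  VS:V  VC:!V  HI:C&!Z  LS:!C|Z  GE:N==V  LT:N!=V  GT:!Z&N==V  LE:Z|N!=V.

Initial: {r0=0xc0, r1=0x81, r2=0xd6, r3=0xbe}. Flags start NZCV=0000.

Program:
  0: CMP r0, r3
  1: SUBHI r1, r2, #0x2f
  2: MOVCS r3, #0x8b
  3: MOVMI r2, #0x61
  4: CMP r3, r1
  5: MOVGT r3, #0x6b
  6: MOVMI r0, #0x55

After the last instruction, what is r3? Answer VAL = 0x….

0: ✓ CMP  NZCV=0010
1: ✓ SUBHI  r1←0xa7
2: ✓ MOVCS  r3←0x8b
3: · MOVMI
4: ✓ CMP  NZCV=1000
5: · MOVGT
6: ✓ MOVMI  r0←0x55

VAL = 0x8b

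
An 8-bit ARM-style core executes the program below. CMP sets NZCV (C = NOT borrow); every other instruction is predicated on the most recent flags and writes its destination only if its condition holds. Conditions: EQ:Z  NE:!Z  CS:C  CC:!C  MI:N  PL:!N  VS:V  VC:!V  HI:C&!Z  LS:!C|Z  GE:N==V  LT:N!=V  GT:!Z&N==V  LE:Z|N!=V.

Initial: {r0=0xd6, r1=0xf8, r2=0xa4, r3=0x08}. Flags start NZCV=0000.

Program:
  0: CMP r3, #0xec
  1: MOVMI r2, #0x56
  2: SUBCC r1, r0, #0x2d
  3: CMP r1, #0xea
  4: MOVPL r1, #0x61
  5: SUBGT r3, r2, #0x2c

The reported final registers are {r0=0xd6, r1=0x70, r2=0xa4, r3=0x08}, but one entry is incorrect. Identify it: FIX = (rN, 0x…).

[0] flags=0000 → (cmp)
[1] flags=0000 MI?F → skip
[2] flags=0000 CC?T → r1=0xa9
[3] flags=1000 → (cmp)
[4] flags=1000 PL?F → skip
[5] flags=1000 GT?F → skip

FIX = (r1, 0xa9)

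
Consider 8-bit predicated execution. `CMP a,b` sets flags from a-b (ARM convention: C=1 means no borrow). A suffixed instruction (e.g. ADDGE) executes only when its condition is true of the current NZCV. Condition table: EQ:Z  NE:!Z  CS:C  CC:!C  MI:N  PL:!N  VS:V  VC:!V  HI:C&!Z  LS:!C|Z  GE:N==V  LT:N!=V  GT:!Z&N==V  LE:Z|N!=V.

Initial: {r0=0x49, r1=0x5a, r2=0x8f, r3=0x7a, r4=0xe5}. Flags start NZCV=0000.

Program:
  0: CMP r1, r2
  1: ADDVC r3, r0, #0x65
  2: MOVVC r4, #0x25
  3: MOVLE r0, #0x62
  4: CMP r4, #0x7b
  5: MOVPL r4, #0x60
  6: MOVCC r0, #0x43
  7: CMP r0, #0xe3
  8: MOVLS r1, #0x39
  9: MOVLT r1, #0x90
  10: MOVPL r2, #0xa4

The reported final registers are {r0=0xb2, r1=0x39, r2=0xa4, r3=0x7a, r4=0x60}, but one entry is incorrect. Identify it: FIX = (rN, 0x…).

0: ✓ CMP  NZCV=1001
1: · ADDVC
2: · MOVVC
3: · MOVLE
4: ✓ CMP  NZCV=0011
5: ✓ MOVPL  r4←0x60
6: · MOVCC
7: ✓ CMP  NZCV=0000
8: ✓ MOVLS  r1←0x39
9: · MOVLT
10: ✓ MOVPL  r2←0xa4

FIX = (r0, 0x49)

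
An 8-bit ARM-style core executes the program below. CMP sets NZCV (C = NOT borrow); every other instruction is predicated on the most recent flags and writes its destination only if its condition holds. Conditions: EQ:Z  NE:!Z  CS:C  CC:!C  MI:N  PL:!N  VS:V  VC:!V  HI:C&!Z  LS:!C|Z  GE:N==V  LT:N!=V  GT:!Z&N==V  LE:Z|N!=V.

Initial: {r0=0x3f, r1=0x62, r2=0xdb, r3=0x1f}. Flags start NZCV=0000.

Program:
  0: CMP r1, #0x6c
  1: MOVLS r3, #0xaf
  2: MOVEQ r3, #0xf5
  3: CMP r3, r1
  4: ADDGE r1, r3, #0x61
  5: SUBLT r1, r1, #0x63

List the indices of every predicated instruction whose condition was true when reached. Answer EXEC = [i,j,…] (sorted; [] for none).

0: ✓ CMP  NZCV=1000
1: ✓ MOVLS  r3←0xaf
2: · MOVEQ
3: ✓ CMP  NZCV=0011
4: · ADDGE
5: ✓ SUBLT  r1←0xff

EXEC = [1,5]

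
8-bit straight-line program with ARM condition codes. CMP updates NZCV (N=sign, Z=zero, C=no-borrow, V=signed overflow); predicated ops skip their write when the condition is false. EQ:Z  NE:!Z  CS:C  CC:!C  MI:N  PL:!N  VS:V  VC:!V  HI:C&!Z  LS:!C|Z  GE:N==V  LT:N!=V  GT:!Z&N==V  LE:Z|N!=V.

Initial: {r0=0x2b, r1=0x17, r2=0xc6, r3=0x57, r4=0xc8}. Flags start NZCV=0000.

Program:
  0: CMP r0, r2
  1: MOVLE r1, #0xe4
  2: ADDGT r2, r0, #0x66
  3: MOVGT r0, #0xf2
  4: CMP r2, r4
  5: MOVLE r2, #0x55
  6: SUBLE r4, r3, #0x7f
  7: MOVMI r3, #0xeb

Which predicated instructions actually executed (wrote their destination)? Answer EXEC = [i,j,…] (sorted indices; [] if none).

[0] flags=0000 → (cmp)
[1] flags=0000 LE?F → skip
[2] flags=0000 GT?T → r2=0x91
[3] flags=0000 GT?T → r0=0xf2
[4] flags=1000 → (cmp)
[5] flags=1000 LE?T → r2=0x55
[6] flags=1000 LE?T → r4=0xd8
[7] flags=1000 MI?T → r3=0xeb

EXEC = [2,3,5,6,7]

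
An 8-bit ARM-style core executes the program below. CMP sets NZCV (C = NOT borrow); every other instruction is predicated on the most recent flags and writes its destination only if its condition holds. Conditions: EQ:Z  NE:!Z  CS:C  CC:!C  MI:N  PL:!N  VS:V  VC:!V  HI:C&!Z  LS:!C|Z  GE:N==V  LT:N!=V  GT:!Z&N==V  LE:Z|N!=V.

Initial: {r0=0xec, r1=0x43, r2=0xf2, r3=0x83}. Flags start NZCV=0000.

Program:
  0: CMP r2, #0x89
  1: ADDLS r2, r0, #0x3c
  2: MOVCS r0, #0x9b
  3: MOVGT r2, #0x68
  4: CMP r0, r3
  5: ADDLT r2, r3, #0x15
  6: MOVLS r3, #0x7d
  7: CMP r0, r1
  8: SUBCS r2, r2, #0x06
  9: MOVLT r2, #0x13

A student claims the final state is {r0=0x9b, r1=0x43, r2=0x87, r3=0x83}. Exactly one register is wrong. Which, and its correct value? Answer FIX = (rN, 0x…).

FIX = (r2, 0x13)

[0] flags=0010 → (cmp)
[1] flags=0010 LS?F → skip
[2] flags=0010 CS?T → r0=0x9b
[3] flags=0010 GT?T → r2=0x68
[4] flags=0010 → (cmp)
[5] flags=0010 LT?F → skip
[6] flags=0010 LS?F → skip
[7] flags=0011 → (cmp)
[8] flags=0011 CS?T → r2=0x62
[9] flags=0011 LT?T → r2=0x13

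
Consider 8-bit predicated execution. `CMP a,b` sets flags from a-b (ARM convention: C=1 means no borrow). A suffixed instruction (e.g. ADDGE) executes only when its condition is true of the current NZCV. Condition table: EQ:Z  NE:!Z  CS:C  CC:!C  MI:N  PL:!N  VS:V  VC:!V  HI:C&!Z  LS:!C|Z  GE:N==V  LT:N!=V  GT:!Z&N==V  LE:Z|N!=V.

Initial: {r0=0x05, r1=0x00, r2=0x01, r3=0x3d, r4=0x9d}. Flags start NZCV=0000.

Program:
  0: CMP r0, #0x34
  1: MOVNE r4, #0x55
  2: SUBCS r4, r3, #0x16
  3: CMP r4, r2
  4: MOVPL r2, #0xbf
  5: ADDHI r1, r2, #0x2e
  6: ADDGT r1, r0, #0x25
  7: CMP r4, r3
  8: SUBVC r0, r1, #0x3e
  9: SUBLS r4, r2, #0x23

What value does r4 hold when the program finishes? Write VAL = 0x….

VAL = 0x55

[0] flags=1000 → (cmp)
[1] flags=1000 NE?T → r4=0x55
[2] flags=1000 CS?F → skip
[3] flags=0010 → (cmp)
[4] flags=0010 PL?T → r2=0xbf
[5] flags=0010 HI?T → r1=0xed
[6] flags=0010 GT?T → r1=0x2a
[7] flags=0010 → (cmp)
[8] flags=0010 VC?T → r0=0xec
[9] flags=0010 LS?F → skip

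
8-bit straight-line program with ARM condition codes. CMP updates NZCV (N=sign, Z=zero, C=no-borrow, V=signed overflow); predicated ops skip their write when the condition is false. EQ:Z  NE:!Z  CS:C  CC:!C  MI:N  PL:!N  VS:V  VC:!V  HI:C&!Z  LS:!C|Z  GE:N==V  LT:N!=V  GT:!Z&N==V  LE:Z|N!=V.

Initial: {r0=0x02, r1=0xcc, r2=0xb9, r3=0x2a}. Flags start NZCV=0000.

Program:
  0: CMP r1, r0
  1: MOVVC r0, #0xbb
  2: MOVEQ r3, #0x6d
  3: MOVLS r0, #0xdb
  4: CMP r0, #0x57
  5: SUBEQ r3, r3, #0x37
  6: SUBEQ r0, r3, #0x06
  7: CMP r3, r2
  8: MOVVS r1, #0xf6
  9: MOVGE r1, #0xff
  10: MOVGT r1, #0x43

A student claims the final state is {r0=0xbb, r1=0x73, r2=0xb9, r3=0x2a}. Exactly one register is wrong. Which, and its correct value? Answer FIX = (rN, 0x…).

FIX = (r1, 0x43)

[0] flags=1010 → (cmp)
[1] flags=1010 VC?T → r0=0xbb
[2] flags=1010 EQ?F → skip
[3] flags=1010 LS?F → skip
[4] flags=0011 → (cmp)
[5] flags=0011 EQ?F → skip
[6] flags=0011 EQ?F → skip
[7] flags=0000 → (cmp)
[8] flags=0000 VS?F → skip
[9] flags=0000 GE?T → r1=0xff
[10] flags=0000 GT?T → r1=0x43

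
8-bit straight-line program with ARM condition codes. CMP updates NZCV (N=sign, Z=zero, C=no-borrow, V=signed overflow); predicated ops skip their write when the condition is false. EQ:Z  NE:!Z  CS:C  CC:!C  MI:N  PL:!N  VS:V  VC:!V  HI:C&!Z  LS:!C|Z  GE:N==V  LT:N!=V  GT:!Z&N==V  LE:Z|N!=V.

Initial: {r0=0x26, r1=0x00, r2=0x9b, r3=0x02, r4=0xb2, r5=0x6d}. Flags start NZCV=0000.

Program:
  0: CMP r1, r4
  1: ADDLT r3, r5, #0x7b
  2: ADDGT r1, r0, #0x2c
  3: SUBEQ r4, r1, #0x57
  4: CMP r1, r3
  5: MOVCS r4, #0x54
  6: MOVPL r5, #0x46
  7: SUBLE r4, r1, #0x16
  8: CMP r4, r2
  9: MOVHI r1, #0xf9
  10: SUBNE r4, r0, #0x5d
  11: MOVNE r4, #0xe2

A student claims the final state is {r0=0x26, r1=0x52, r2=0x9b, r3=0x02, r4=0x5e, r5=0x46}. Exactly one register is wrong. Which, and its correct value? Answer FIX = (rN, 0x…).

FIX = (r4, 0xe2)

[0] flags=0000 → (cmp)
[1] flags=0000 LT?F → skip
[2] flags=0000 GT?T → r1=0x52
[3] flags=0000 EQ?F → skip
[4] flags=0010 → (cmp)
[5] flags=0010 CS?T → r4=0x54
[6] flags=0010 PL?T → r5=0x46
[7] flags=0010 LE?F → skip
[8] flags=1001 → (cmp)
[9] flags=1001 HI?F → skip
[10] flags=1001 NE?T → r4=0xc9
[11] flags=1001 NE?T → r4=0xe2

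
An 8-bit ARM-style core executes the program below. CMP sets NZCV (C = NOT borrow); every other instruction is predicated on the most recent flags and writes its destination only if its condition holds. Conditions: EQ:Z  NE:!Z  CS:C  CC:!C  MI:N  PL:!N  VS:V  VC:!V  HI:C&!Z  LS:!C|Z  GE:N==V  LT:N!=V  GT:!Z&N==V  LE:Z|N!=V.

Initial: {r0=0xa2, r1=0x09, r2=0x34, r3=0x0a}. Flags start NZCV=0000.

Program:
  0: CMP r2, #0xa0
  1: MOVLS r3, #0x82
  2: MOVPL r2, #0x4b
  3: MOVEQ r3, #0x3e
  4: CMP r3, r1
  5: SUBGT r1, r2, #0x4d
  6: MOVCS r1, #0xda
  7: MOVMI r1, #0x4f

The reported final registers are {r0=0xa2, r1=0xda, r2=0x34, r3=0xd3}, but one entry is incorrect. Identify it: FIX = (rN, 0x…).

[0] flags=1001 → (cmp)
[1] flags=1001 LS?T → r3=0x82
[2] flags=1001 PL?F → skip
[3] flags=1001 EQ?F → skip
[4] flags=0011 → (cmp)
[5] flags=0011 GT?F → skip
[6] flags=0011 CS?T → r1=0xda
[7] flags=0011 MI?F → skip

FIX = (r3, 0x82)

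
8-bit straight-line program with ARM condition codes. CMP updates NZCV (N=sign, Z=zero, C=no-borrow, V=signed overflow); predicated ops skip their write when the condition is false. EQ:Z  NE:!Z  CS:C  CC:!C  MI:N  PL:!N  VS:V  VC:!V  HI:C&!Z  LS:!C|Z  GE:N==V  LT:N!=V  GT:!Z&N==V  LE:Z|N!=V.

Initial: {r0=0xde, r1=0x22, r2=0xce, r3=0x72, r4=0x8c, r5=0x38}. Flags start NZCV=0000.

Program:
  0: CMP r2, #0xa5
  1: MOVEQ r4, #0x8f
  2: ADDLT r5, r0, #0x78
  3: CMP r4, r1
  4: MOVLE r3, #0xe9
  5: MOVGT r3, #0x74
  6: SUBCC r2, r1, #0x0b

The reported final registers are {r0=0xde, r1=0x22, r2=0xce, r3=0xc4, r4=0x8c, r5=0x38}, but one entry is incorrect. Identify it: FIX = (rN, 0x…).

FIX = (r3, 0xe9)

0: ✓ CMP  NZCV=0010
1: · MOVEQ
2: · ADDLT
3: ✓ CMP  NZCV=0011
4: ✓ MOVLE  r3←0xe9
5: · MOVGT
6: · SUBCC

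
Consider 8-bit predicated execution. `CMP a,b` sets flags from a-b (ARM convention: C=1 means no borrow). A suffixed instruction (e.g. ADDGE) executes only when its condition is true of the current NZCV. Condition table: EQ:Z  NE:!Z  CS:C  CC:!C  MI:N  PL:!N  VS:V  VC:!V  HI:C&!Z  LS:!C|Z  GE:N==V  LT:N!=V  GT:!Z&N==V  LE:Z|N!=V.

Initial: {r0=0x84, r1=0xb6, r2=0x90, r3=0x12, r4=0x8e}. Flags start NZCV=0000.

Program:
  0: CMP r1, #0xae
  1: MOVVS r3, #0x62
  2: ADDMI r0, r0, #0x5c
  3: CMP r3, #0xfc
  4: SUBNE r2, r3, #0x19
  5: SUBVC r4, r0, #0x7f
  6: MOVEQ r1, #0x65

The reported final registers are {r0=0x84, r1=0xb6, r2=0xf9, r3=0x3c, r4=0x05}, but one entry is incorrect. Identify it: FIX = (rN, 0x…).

FIX = (r3, 0x12)

[0] flags=0010 → (cmp)
[1] flags=0010 VS?F → skip
[2] flags=0010 MI?F → skip
[3] flags=0000 → (cmp)
[4] flags=0000 NE?T → r2=0xf9
[5] flags=0000 VC?T → r4=0x05
[6] flags=0000 EQ?F → skip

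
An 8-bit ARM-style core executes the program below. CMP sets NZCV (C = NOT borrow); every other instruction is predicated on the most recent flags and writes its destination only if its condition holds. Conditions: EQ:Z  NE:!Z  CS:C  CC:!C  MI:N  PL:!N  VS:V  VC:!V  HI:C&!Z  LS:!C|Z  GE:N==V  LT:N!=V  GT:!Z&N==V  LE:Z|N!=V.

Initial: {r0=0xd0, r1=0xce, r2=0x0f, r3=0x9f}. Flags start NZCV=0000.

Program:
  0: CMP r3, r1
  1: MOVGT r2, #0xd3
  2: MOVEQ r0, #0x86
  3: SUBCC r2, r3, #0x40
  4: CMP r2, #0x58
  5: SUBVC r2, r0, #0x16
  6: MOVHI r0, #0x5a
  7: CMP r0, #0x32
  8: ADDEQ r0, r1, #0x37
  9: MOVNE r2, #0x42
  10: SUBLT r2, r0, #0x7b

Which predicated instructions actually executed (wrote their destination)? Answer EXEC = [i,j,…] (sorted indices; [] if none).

EXEC = [3,5,6,9]

0: ✓ CMP  NZCV=1000
1: · MOVGT
2: · MOVEQ
3: ✓ SUBCC  r2←0x5f
4: ✓ CMP  NZCV=0010
5: ✓ SUBVC  r2←0xba
6: ✓ MOVHI  r0←0x5a
7: ✓ CMP  NZCV=0010
8: · ADDEQ
9: ✓ MOVNE  r2←0x42
10: · SUBLT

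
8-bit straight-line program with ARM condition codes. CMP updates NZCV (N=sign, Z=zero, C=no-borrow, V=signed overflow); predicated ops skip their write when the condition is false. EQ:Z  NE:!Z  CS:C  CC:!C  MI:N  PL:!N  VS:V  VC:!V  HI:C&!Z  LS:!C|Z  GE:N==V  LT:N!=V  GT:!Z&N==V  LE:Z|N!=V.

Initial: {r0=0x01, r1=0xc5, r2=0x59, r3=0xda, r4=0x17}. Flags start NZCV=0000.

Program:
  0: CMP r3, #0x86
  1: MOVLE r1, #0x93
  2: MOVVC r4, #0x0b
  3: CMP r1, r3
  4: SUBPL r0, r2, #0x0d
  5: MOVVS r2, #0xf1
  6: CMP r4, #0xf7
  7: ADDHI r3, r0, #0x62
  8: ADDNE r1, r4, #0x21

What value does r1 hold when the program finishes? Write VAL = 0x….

[0] flags=0010 → (cmp)
[1] flags=0010 LE?F → skip
[2] flags=0010 VC?T → r4=0x0b
[3] flags=1000 → (cmp)
[4] flags=1000 PL?F → skip
[5] flags=1000 VS?F → skip
[6] flags=0000 → (cmp)
[7] flags=0000 HI?F → skip
[8] flags=0000 NE?T → r1=0x2c

VAL = 0x2c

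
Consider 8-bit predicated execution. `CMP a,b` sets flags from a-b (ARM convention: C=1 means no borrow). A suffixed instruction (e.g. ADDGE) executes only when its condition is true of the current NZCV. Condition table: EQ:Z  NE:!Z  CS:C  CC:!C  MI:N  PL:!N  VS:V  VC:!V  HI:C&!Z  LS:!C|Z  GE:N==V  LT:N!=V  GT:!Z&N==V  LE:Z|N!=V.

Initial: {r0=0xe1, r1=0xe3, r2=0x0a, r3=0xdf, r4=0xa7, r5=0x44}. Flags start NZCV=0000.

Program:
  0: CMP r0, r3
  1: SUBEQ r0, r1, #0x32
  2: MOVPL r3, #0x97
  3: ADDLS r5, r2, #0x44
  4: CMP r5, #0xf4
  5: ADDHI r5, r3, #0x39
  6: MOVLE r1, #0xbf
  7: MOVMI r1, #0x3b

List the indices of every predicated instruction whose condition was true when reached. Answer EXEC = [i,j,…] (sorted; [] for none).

EXEC = [2]

[0] flags=0010 → (cmp)
[1] flags=0010 EQ?F → skip
[2] flags=0010 PL?T → r3=0x97
[3] flags=0010 LS?F → skip
[4] flags=0000 → (cmp)
[5] flags=0000 HI?F → skip
[6] flags=0000 LE?F → skip
[7] flags=0000 MI?F → skip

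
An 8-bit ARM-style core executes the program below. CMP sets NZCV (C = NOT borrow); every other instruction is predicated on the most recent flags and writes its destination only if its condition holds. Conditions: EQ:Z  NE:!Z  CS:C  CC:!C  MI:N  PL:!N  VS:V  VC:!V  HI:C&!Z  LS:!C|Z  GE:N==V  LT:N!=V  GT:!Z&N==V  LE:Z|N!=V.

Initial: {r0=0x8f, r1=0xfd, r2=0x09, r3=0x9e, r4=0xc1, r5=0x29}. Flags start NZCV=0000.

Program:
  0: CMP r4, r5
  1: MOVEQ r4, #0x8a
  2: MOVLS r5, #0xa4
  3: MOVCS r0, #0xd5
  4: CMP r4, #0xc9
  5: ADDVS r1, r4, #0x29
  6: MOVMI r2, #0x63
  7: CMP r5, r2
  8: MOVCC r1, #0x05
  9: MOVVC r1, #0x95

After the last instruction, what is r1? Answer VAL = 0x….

0: ✓ CMP  NZCV=1010
1: · MOVEQ
2: · MOVLS
3: ✓ MOVCS  r0←0xd5
4: ✓ CMP  NZCV=1000
5: · ADDVS
6: ✓ MOVMI  r2←0x63
7: ✓ CMP  NZCV=1000
8: ✓ MOVCC  r1←0x05
9: ✓ MOVVC  r1←0x95

VAL = 0x95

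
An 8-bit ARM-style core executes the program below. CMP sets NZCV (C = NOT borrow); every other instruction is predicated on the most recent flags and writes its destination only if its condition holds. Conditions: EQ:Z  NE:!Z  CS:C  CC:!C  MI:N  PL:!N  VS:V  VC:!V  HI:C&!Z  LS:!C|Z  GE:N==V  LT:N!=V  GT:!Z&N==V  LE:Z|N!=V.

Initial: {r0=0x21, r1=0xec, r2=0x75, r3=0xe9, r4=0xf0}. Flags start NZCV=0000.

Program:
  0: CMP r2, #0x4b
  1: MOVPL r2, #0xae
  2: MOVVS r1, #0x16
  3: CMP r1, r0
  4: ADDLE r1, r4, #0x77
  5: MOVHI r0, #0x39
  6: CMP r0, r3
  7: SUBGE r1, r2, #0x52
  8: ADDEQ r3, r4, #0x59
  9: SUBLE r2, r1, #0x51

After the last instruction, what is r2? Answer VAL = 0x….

[0] flags=0010 → (cmp)
[1] flags=0010 PL?T → r2=0xae
[2] flags=0010 VS?F → skip
[3] flags=1010 → (cmp)
[4] flags=1010 LE?T → r1=0x67
[5] flags=1010 HI?T → r0=0x39
[6] flags=0000 → (cmp)
[7] flags=0000 GE?T → r1=0x5c
[8] flags=0000 EQ?F → skip
[9] flags=0000 LE?F → skip

VAL = 0xae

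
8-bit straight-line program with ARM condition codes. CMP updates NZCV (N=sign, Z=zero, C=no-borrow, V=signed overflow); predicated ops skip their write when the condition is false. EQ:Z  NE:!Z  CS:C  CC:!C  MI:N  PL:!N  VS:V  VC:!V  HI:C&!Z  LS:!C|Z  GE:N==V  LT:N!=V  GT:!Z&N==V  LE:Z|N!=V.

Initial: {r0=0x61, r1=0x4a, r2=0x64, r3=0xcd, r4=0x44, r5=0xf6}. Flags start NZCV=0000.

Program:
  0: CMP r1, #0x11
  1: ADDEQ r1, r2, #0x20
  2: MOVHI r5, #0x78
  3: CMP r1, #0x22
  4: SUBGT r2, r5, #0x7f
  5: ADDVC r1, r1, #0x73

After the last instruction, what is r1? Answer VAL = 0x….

0: ✓ CMP  NZCV=0010
1: · ADDEQ
2: ✓ MOVHI  r5←0x78
3: ✓ CMP  NZCV=0010
4: ✓ SUBGT  r2←0xf9
5: ✓ ADDVC  r1←0xbd

VAL = 0xbd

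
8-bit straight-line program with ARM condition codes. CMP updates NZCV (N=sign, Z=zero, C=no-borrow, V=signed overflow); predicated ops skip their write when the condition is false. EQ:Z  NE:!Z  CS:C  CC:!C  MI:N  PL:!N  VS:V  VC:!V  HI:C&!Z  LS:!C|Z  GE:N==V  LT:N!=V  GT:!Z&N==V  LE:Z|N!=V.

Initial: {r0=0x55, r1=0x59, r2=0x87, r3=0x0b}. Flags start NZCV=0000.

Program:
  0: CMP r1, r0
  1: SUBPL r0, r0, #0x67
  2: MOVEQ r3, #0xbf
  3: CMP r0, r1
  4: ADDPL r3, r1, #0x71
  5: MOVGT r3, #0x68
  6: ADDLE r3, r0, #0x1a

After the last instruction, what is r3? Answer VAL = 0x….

[0] flags=0010 → (cmp)
[1] flags=0010 PL?T → r0=0xee
[2] flags=0010 EQ?F → skip
[3] flags=1010 → (cmp)
[4] flags=1010 PL?F → skip
[5] flags=1010 GT?F → skip
[6] flags=1010 LE?T → r3=0x08

VAL = 0x08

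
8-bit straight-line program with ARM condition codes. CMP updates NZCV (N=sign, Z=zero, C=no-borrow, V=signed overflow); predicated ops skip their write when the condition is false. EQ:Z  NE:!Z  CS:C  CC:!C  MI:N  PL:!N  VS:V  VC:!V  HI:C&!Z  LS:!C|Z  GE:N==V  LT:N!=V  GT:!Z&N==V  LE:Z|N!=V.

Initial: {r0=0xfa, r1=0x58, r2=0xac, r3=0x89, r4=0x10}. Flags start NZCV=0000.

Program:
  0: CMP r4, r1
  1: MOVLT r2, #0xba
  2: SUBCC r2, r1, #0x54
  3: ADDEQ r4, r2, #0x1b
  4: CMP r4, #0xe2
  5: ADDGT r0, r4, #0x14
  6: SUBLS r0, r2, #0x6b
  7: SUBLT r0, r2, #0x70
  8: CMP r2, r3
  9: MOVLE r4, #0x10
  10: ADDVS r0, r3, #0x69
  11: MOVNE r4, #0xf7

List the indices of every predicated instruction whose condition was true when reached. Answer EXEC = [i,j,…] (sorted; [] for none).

[0] flags=1000 → (cmp)
[1] flags=1000 LT?T → r2=0xba
[2] flags=1000 CC?T → r2=0x04
[3] flags=1000 EQ?F → skip
[4] flags=0000 → (cmp)
[5] flags=0000 GT?T → r0=0x24
[6] flags=0000 LS?T → r0=0x99
[7] flags=0000 LT?F → skip
[8] flags=0000 → (cmp)
[9] flags=0000 LE?F → skip
[10] flags=0000 VS?F → skip
[11] flags=0000 NE?T → r4=0xf7

EXEC = [1,2,5,6,11]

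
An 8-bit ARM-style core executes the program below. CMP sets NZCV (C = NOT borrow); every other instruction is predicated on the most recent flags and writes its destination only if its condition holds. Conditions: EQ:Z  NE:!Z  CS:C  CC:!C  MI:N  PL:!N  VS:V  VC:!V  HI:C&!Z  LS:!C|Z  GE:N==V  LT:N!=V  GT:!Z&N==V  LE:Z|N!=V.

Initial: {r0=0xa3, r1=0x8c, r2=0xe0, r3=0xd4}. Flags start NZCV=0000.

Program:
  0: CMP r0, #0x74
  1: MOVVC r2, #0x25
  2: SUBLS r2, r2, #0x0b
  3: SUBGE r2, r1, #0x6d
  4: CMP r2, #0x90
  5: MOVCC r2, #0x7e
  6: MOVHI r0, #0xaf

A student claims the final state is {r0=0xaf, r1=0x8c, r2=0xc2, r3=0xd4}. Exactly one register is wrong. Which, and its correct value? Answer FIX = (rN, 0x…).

[0] flags=0011 → (cmp)
[1] flags=0011 VC?F → skip
[2] flags=0011 LS?F → skip
[3] flags=0011 GE?F → skip
[4] flags=0010 → (cmp)
[5] flags=0010 CC?F → skip
[6] flags=0010 HI?T → r0=0xaf

FIX = (r2, 0xe0)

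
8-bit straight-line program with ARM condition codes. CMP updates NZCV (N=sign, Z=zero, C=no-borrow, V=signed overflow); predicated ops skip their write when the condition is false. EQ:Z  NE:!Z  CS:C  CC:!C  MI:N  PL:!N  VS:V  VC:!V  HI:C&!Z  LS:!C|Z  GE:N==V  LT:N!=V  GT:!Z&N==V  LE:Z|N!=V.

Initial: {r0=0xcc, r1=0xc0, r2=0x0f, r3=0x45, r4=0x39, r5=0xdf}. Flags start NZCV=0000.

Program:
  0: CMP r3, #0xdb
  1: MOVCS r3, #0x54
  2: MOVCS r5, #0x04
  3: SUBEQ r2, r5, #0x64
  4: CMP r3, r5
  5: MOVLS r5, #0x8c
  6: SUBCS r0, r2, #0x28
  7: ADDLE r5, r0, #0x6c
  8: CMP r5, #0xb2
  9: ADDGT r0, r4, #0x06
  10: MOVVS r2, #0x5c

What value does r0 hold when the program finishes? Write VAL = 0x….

0: ✓ CMP  NZCV=0000
1: · MOVCS
2: · MOVCS
3: · SUBEQ
4: ✓ CMP  NZCV=0000
5: ✓ MOVLS  r5←0x8c
6: · SUBCS
7: · ADDLE
8: ✓ CMP  NZCV=1000
9: · ADDGT
10: · MOVVS

VAL = 0xcc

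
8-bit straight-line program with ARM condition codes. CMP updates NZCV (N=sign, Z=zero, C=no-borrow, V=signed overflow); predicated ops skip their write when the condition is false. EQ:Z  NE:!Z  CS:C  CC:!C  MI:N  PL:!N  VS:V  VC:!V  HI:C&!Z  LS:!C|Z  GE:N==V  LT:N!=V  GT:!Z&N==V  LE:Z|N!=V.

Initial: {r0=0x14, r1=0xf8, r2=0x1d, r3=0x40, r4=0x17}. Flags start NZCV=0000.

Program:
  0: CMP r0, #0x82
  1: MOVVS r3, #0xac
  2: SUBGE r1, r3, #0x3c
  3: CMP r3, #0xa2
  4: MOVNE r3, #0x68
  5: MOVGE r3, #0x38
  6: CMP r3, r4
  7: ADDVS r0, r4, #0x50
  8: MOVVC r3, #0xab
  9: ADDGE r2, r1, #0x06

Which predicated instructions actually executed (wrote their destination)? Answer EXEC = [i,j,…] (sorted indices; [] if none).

0: ✓ CMP  NZCV=1001
1: ✓ MOVVS  r3←0xac
2: ✓ SUBGE  r1←0x70
3: ✓ CMP  NZCV=0010
4: ✓ MOVNE  r3←0x68
5: ✓ MOVGE  r3←0x38
6: ✓ CMP  NZCV=0010
7: · ADDVS
8: ✓ MOVVC  r3←0xab
9: ✓ ADDGE  r2←0x76

EXEC = [1,2,4,5,8,9]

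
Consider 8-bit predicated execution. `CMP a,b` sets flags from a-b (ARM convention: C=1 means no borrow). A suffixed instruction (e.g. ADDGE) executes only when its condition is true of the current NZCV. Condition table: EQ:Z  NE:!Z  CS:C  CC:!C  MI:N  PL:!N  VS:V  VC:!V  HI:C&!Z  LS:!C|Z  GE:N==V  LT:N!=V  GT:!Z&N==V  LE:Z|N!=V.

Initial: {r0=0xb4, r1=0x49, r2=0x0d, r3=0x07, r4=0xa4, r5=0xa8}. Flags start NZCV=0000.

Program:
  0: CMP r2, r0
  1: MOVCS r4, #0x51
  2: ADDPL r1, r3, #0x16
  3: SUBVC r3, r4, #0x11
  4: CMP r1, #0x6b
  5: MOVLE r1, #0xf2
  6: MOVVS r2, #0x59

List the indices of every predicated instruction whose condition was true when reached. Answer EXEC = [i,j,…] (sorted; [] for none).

EXEC = [2,3,5]

0: ✓ CMP  NZCV=0000
1: · MOVCS
2: ✓ ADDPL  r1←0x1d
3: ✓ SUBVC  r3←0x93
4: ✓ CMP  NZCV=1000
5: ✓ MOVLE  r1←0xf2
6: · MOVVS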